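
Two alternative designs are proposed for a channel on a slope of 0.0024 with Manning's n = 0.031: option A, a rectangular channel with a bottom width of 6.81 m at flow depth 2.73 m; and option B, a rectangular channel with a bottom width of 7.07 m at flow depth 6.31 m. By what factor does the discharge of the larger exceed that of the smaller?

3.14

Channel A: Flow area A = b·y = 6.81 × 2.73 = 18.59 m². Wetted perimeter P = b + 2y = 6.81 + 2×2.73 = 12.27 m. Hydraulic radius R = A/P = 18.59/12.27 = 1.515 m. Q_A = (1/0.031)·18.59·1.515^(2/3)·√0.0024 = 38.76 m³/s.
Channel B: Flow area A = b·y = 7.07 × 6.31 = 44.61 m². Wetted perimeter P = b + 2y = 7.07 + 2×6.31 = 19.69 m. Hydraulic radius R = A/P = 44.61/19.69 = 2.266 m. Q_B = (1/0.031)·44.61·2.266^(2/3)·√0.0024 = 121.6 m³/s.
The larger discharge is 121.6 m³/s and the smaller is 38.76 m³/s; the ratio is 3.14.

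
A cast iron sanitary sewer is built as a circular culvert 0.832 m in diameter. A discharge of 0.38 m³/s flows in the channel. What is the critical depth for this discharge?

At critical depth, Q² T / (g A³) = 1, i.e. A³/T = Q²/g = 0.38²/9.81 = 0.01472.
Try y = 0.304 m: A³/T = 0.007253 — too small.
Try y = 0.45 m: A³/T = 0.03259 — too large.
Try y = 0.366 m: A³/T = 0.0148 — close enough.

y_c = 0.366 m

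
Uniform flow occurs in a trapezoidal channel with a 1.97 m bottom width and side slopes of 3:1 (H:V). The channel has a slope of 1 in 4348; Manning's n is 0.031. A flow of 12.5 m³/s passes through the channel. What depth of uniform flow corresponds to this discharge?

y_n = 2.38 m

Manning's equation rearranged: A R^(2/3) = nQ / (1·√S) = 0.031 × 12.5 / (√0.00023) = 25.55.
Try y = 1.68 m: A R^(2/3) = 11.26 — short.
Try y = 2.71 m: A R^(2/3) = 34.78 — over.
Try y = 2.38 m: A R^(2/3) = 25.48 — close enough.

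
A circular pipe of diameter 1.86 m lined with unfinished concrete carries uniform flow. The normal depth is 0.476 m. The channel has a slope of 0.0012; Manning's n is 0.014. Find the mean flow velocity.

For a circular section of diameter D = 1.86 m at depth y = 0.476 m, the central angle is θ = 2 arccos(1 − 2y/D) = 2.122 rad. Then A = (D²/8)(θ − sin θ) = 0.549 m² and P = Dθ/2 = 1.973 m.
Hydraulic radius R = A/P = 0.549/1.973 = 0.2782 m.
From Manning's equation, V = (1/n) R^(2/3) S^(1/2) = (1/0.014) × 0.2782^(2/3) × 0.0012^(1/2) = 1.05 m/s.

V = 1.05 m/s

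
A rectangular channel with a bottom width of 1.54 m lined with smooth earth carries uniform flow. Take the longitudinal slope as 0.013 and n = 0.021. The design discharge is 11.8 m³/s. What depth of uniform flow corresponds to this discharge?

Manning's equation rearranged: A R^(2/3) = nQ / (1·√S) = 0.021 × 11.8 / (√0.013) = 2.173.
Trying y = 1.86 m: A R^(2/3) = 1.91 — short.
Trying y = 2.41 m: A R^(2/3) = 2.592 — over.
Trying y = 2.07 m: A R^(2/3) = 2.169 — ≈ 2.173.

y_n = 2.07 m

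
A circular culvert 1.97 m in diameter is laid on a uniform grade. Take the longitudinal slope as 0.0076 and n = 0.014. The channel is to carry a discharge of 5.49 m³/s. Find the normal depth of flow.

y_n = 0.943 m

Manning's equation rearranged: A R^(2/3) = nQ / (1·√S) = 0.014 × 5.49 / (√0.0076) = 0.8816.
At y = 0.693 m: A R^(2/3) = 0.5046 — low.
At y = 1.16 m: A R^(2/3) = 1.241 — high.
At y = 0.943 m: A R^(2/3) = 0.8821 — matches.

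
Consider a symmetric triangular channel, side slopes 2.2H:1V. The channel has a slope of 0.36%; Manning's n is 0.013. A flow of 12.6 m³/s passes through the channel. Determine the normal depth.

y_n = 1.32 m

Manning's equation rearranged: A R^(2/3) = nQ / (1·√S) = 0.013 × 12.6 / (√0.0036) = 2.73.
Trying y = 1.63 m: A R^(2/3) = 4.79 — over.
Trying y = 1.02 m: A R^(2/3) = 1.372 — short.
Trying y = 1.32 m: A R^(2/3) = 2.729 — close enough.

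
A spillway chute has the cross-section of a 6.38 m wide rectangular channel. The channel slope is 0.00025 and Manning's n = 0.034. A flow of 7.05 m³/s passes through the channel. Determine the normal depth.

Manning's equation rearranged: A R^(2/3) = nQ / (1·√S) = 0.034 × 7.05 / (√0.00025) = 15.16.
At y = 2.49 m: A R^(2/3) = 19.87 — over.
At y = 1.6 m: A R^(2/3) = 10.65 — short.
At y = 2.05 m: A R^(2/3) = 15.16 — matches.

y_n = 2.05 m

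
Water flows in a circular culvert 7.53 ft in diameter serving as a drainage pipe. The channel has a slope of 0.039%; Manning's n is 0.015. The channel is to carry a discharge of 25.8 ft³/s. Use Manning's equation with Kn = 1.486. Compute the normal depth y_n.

Manning's equation rearranged: A R^(2/3) = nQ / (1.486·√S) = 0.015 × 25.8 / (1.486 × √0.00039) = 13.19.
Trying y = 2.75 ft: A R^(2/3) = 19.34 — over.
Trying y = 1.61 ft: A R^(2/3) = 6.804 — short.
Trying y = 2.25 ft: A R^(2/3) = 13.19 — matches.

y_n = 2.25 ft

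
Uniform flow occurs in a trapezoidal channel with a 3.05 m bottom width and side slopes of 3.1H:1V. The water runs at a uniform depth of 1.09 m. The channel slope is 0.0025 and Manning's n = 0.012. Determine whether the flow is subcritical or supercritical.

supercritical

With bottom width b = 3.05 m and side slope z = 3.1: A = (b + zy)y = (3.05 + 3.1×1.09)×1.09 = 7.008 m²; P = b + 2y√(1+z²) = 3.05 + 2×1.09×3.257 = 10.15 m.
Hydraulic radius R = A/P = 7.008/10.15 = 0.6903 m.
V = (1/n) R^(2/3) √S = (1/0.012) × 0.6903^(2/3) × √0.0025 = 3.255 m/s. Hydraulic depth D_h = A/T = 7.008/9.808 = 0.7145 m.
Froude number Fr = V/√(g·D_h) = 3.255/√(9.81×0.7145) = 1.23, which is greater than 1, so the flow is supercritical.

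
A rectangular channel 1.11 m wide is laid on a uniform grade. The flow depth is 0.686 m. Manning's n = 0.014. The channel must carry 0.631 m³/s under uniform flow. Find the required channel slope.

Flow area A = b·y = 1.11 × 0.686 = 0.7615 m². Wetted perimeter P = b + 2y = 1.11 + 2×0.686 = 2.482 m.
Hydraulic radius R = A/P = 0.7615/2.482 = 0.3068 m.
From Manning's equation, S = [nQ / (1 A R^(2/3))]² = [0.014 × 0.631 / (1 × 0.7615 × 0.3068^(2/3))]² = 0.00065.

S = 0.00065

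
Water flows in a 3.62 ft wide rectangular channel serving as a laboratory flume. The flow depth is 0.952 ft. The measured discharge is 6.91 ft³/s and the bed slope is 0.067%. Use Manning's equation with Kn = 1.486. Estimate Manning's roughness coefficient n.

Flow area A = b·y = 3.62 × 0.952 = 3.446 ft². Wetted perimeter P = b + 2y = 3.62 + 2×0.952 = 5.524 ft.
Hydraulic radius R = A/P = 3.446/5.524 = 0.6239 ft.
Rearranging Manning's equation: n = (1.486/Q) A R^(2/3) S^(1/2) = (1.486/6.91) × 3.446 × 0.6239^(2/3) × √0.00067 = 0.014.

n = 0.014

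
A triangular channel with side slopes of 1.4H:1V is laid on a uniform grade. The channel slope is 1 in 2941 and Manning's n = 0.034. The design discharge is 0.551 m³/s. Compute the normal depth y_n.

y_n = 1.11 m

Manning's equation rearranged: A R^(2/3) = nQ / (1·√S) = 0.034 × 0.551 / (√0.00034) = 1.016.
Trying y = 1.35 m: A R^(2/3) = 1.711 — too large.
Trying y = 0.793 m: A R^(2/3) = 0.4142 — too small.
Trying y = 1.11 m: A R^(2/3) = 1.015 — matches.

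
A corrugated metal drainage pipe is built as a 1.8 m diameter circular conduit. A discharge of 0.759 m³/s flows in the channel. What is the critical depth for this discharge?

y_c = 0.417 m

At critical depth, Q² T / (g A³) = 1, i.e. A³/T = Q²/g = 0.759²/9.81 = 0.05872.
At y = 0.452 m: A³/T = 0.08036 — over.
At y = 0.304 m: A³/T = 0.01701 — short.
At y = 0.417 m: A³/T = 0.05869 — close enough.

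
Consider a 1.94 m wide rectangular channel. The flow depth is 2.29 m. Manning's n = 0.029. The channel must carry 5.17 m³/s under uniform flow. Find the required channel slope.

S = 0.0019

Flow area A = b·y = 1.94 × 2.29 = 4.443 m². Wetted perimeter P = b + 2y = 1.94 + 2×2.29 = 6.52 m.
Hydraulic radius R = A/P = 4.443/6.52 = 0.6814 m.
From Manning's equation, S = [nQ / (1 A R^(2/3))]² = [0.029 × 5.17 / (1 × 4.443 × 0.6814^(2/3))]² = 0.0019.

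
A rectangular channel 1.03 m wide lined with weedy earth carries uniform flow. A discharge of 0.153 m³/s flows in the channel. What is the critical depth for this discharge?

y_c = 0.131 m

For a rectangular channel, critical depth y_c = (q²/g)^(1/3) where q = Q/b = 0.153/1.03 = 0.1485 m²/s.
So y_c = (0.1485²/9.81)^(1/3) = 0.131 m.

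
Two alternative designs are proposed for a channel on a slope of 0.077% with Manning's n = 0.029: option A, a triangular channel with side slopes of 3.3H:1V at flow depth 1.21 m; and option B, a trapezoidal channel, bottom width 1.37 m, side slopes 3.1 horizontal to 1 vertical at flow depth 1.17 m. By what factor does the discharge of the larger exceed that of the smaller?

Channel A: For a triangular section with side slope z = 3.3: A = zy² = 3.3×1.21² = 4.832 m²; P = 2y√(1+z²) = 2×1.21×3.448 = 8.345 m. Hydraulic radius R = A/P = 4.832/8.345 = 0.579 m. Q_A = (1/0.029)·4.832·0.579^(2/3)·√0.00077 = 3.212 m³/s.
Channel B: With bottom width b = 1.37 m and side slope z = 3.1: A = (b + zy)y = (1.37 + 3.1×1.17)×1.17 = 5.846 m²; P = b + 2y√(1+z²) = 1.37 + 2×1.17×3.257 = 8.992 m. Hydraulic radius R = A/P = 5.846/8.992 = 0.6502 m. Q_B = (1/0.029)·5.846·0.6502^(2/3)·√0.00077 = 4.199 m³/s.
The larger discharge is 4.199 m³/s and the smaller is 3.212 m³/s; the ratio is 1.31.

1.31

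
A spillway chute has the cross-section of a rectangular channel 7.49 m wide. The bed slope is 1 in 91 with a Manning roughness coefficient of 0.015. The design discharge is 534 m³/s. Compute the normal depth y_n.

Manning's equation rearranged: A R^(2/3) = nQ / (1·√S) = 0.015 × 534 / (√0.01099) = 76.41.
Trying y = 5.25 m: A R^(2/3) = 66.23 — low.
Trying y = 5.88 m: A R^(2/3) = 76.47 — matches.

y_n = 5.88 m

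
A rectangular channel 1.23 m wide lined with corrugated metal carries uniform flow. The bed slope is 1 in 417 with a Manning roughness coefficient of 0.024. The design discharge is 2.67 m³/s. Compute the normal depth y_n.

y_n = 1.79 m

Manning's equation rearranged: A R^(2/3) = nQ / (1·√S) = 0.024 × 2.67 / (√0.002398) = 1.309.
Try y = 1.49 m: A R^(2/3) = 1.053 — too small.
Try y = 1.79 m: A R^(2/3) = 1.308 — ≈ 1.309.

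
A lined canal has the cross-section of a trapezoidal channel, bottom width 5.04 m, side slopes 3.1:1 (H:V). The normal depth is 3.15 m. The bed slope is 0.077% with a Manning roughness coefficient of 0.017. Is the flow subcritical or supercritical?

With bottom width b = 5.04 m and side slope z = 3.1: A = (b + zy)y = (5.04 + 3.1×3.15)×3.15 = 46.64 m²; P = b + 2y√(1+z²) = 5.04 + 2×3.15×3.257 = 25.56 m.
Hydraulic radius R = A/P = 46.64/25.56 = 1.824 m.
V = (1/n) R^(2/3) √S = (1/0.017) × 1.824^(2/3) × √0.00077 = 2.437 m/s. Hydraulic depth D_h = A/T = 46.64/24.57 = 1.898 m.
Froude number Fr = V/√(g·D_h) = 2.437/√(9.81×1.898) = 0.565, which is less than 1, so the flow is subcritical.

subcritical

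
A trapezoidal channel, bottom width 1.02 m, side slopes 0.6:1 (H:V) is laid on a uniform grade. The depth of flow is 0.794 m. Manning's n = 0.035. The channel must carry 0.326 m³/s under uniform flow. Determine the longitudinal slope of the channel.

With bottom width b = 1.02 m and side slope z = 0.6: A = (b + zy)y = (1.02 + 0.6×0.794)×0.794 = 1.188 m²; P = b + 2y√(1+z²) = 1.02 + 2×0.794×1.166 = 2.872 m.
Hydraulic radius R = A/P = 1.188/2.872 = 0.4137 m.
From Manning's equation, S = [nQ / (1 A R^(2/3))]² = [0.035 × 0.326 / (1 × 1.188 × 0.4137^(2/3))]² = 0.000299.

S = 0.000299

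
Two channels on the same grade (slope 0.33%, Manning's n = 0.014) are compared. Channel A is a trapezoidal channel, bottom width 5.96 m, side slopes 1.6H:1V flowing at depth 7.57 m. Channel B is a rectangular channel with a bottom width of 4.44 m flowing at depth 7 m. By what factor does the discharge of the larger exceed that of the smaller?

7.78

Channel A: With bottom width b = 5.96 m and side slope z = 1.6: A = (b + zy)y = (5.96 + 1.6×7.57)×7.57 = 136.8 m²; P = b + 2y√(1+z²) = 5.96 + 2×7.57×1.887 = 34.53 m. Hydraulic radius R = A/P = 136.8/34.53 = 3.962 m. Q_A = (1/0.014)·136.8·3.962^(2/3)·√0.0033 = 1406 m³/s.
Channel B: Flow area A = b·y = 4.44 × 7 = 31.08 m². Wetted perimeter P = b + 2y = 4.44 + 2×7 = 18.44 m. Hydraulic radius R = A/P = 31.08/18.44 = 1.685 m. Q_B = (1/0.014)·31.08·1.685^(2/3)·√0.0033 = 180.6 m³/s.
The larger discharge is 1406 m³/s and the smaller is 180.6 m³/s; the ratio is 7.78.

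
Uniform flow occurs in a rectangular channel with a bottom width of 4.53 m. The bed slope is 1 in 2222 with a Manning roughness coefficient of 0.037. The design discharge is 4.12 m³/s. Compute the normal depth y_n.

y_n = 1.64 m

Manning's equation rearranged: A R^(2/3) = nQ / (1·√S) = 0.037 × 4.12 / (√0.00045) = 7.186.
At y = 1.42 m: A R^(2/3) = 5.875 — short.
At y = 1.84 m: A R^(2/3) = 8.42 — over.
At y = 1.64 m: A R^(2/3) = 7.186 — ≈ 7.186.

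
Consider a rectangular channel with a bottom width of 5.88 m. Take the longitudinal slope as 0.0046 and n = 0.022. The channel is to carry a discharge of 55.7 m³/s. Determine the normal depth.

Manning's equation rearranged: A R^(2/3) = nQ / (1·√S) = 0.022 × 55.7 / (√0.0046) = 18.07.
Try y = 3.19 m: A R^(2/3) = 24.9 — high.
Try y = 1.96 m: A R^(2/3) = 12.84 — low.
Try y = 2.51 m: A R^(2/3) = 18.06 — close enough.

y_n = 2.51 m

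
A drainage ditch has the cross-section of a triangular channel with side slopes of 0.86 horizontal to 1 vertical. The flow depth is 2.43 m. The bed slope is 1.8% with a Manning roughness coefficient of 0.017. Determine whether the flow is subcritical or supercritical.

supercritical

For a triangular section with side slope z = 0.86: A = zy² = 0.86×2.43² = 5.078 m²; P = 2y√(1+z²) = 2×2.43×1.319 = 6.41 m.
Hydraulic radius R = A/P = 5.078/6.41 = 0.7922 m.
V = (1/n) R^(2/3) √S = (1/0.017) × 0.7922^(2/3) × √0.018 = 6.757 m/s. Hydraulic depth D_h = A/T = 5.078/4.18 = 1.215 m.
Froude number Fr = V/√(g·D_h) = 6.757/√(9.81×1.215) = 1.96, which is greater than 1, so the flow is supercritical.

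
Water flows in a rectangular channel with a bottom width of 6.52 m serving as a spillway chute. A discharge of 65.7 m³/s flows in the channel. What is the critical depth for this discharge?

For a rectangular channel, critical depth y_c = (q²/g)^(1/3) where q = Q/b = 65.7/6.52 = 10.08 m²/s.
So y_c = (10.08²/9.81)^(1/3) = 2.18 m.

y_c = 2.18 m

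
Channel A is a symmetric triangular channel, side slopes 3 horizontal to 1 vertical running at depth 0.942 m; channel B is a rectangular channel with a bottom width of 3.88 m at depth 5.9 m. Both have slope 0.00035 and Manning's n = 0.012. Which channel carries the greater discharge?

Channel A: For a triangular section with side slope z = 3: A = zy² = 3×0.942² = 2.662 m²; P = 2y√(1+z²) = 2×0.942×3.162 = 5.958 m. Hydraulic radius R = A/P = 2.662/5.958 = 0.4468 m. Q_A = (1/0.012)·2.662·0.4468^(2/3)·√0.00035 = 2.426 m³/s.
Channel B: Flow area A = b·y = 3.88 × 5.9 = 22.89 m². Wetted perimeter P = b + 2y = 3.88 + 2×5.9 = 15.68 m. Hydraulic radius R = A/P = 22.89/15.68 = 1.46 m. Q_B = (1/0.012)·22.89·1.46^(2/3)·√0.00035 = 45.93 m³/s.
Q_A = 2.426 m³/s vs Q_B = 45.93 m³/s, so channel B carries more.

channel B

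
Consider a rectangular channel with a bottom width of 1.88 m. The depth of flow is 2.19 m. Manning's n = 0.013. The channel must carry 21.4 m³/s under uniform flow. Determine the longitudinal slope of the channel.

Flow area A = b·y = 1.88 × 2.19 = 4.117 m². Wetted perimeter P = b + 2y = 1.88 + 2×2.19 = 6.26 m.
Hydraulic radius R = A/P = 4.117/6.26 = 0.6577 m.
From Manning's equation, S = [nQ / (1 A R^(2/3))]² = [0.013 × 21.4 / (1 × 4.117 × 0.6577^(2/3))]² = 0.00798.

S = 0.00798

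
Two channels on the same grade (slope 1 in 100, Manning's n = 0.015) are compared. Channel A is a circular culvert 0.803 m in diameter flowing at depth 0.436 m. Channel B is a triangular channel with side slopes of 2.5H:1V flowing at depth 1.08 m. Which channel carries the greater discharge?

Channel A: For a circular section of diameter D = 0.803 m at depth y = 0.436 m, the central angle is θ = 2 arccos(1 − 2y/D) = 3.314 rad. Then A = (D²/8)(θ − sin θ) = 0.2809 m² and P = Dθ/2 = 1.33 m. Hydraulic radius R = A/P = 0.2809/1.33 = 0.2111 m. Q_A = (1/0.015)·0.2809·0.2111^(2/3)·√0.01 = 0.6639 m³/s.
Channel B: For a triangular section with side slope z = 2.5: A = zy² = 2.5×1.08² = 2.916 m²; P = 2y√(1+z²) = 2×1.08×2.693 = 5.816 m. Hydraulic radius R = A/P = 2.916/5.816 = 0.5014 m. Q_B = (1/0.015)·2.916·0.5014^(2/3)·√0.01 = 12.27 m³/s.
Q_A = 0.6639 m³/s vs Q_B = 12.27 m³/s, so channel B carries more.

channel B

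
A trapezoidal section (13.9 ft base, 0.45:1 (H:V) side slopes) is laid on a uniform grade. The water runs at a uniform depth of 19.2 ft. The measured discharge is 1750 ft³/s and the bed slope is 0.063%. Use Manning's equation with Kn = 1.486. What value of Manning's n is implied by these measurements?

n = 0.036

With bottom width b = 13.9 ft and side slope z = 0.45: A = (b + zy)y = (13.9 + 0.45×19.2)×19.2 = 432.8 ft²; P = b + 2y√(1+z²) = 13.9 + 2×19.2×1.097 = 56.01 ft.
Hydraulic radius R = A/P = 432.8/56.01 = 7.727 ft.
Rearranging Manning's equation: n = (1.486/Q) A R^(2/3) S^(1/2) = (1.486/1750) × 432.8 × 7.727^(2/3) × √0.00063 = 0.036.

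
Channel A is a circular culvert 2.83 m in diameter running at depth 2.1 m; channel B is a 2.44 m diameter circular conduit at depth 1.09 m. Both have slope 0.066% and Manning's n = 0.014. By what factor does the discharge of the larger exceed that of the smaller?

3.25

Channel A: For a circular section of diameter D = 2.83 m at depth y = 2.1 m, the central angle is θ = 2 arccos(1 − 2y/D) = 4.152 rad. Then A = (D²/8)(θ − sin θ) = 5.005 m² and P = Dθ/2 = 5.875 m. Hydraulic radius R = A/P = 5.005/5.875 = 0.8519 m. Q_A = (1/0.014)·5.005·0.8519^(2/3)·√0.00066 = 8.253 m³/s.
Channel B: For a circular section of diameter D = 2.44 m at depth y = 1.09 m, the central angle is θ = 2 arccos(1 − 2y/D) = 2.928 rad. Then A = (D²/8)(θ − sin θ) = 2.021 m² and P = Dθ/2 = 3.572 m. Hydraulic radius R = A/P = 2.021/3.572 = 0.5659 m. Q_B = (1/0.014)·2.021·0.5659^(2/3)·√0.00066 = 2.538 m³/s.
The larger discharge is 8.253 m³/s and the smaller is 2.538 m³/s; the ratio is 3.25.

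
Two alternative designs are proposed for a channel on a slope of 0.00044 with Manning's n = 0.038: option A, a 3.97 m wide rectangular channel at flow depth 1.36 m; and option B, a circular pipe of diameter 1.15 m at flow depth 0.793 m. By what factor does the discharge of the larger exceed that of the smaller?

Channel A: Flow area A = b·y = 3.97 × 1.36 = 5.399 m². Wetted perimeter P = b + 2y = 3.97 + 2×1.36 = 6.69 m. Hydraulic radius R = A/P = 5.399/6.69 = 0.8071 m. Q_A = (1/0.038)·5.399·0.8071^(2/3)·√0.00044 = 2.583 m³/s.
Channel B: For a circular section of diameter D = 1.15 m at depth y = 0.793 m, the central angle is θ = 2 arccos(1 − 2y/D) = 3.919 rad. Then A = (D²/8)(θ − sin θ) = 0.7639 m² and P = Dθ/2 = 2.254 m. Hydraulic radius R = A/P = 0.7639/2.254 = 0.339 m. Q_B = (1/0.038)·0.7639·0.339^(2/3)·√0.00044 = 0.205 m³/s.
The larger discharge is 2.583 m³/s and the smaller is 0.205 m³/s; the ratio is 12.6.

12.6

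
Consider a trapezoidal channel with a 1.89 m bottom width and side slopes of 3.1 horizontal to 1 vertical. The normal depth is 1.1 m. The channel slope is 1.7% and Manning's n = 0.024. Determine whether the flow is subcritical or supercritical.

With bottom width b = 1.89 m and side slope z = 3.1: A = (b + zy)y = (1.89 + 3.1×1.1)×1.1 = 5.83 m²; P = b + 2y√(1+z²) = 1.89 + 2×1.1×3.257 = 9.056 m.
Hydraulic radius R = A/P = 5.83/9.056 = 0.6438 m.
V = (1/n) R^(2/3) √S = (1/0.024) × 0.6438^(2/3) × √0.017 = 4.05 m/s. Hydraulic depth D_h = A/T = 5.83/8.71 = 0.6693 m.
Froude number Fr = V/√(g·D_h) = 4.05/√(9.81×0.6693) = 1.58, which is greater than 1, so the flow is supercritical.

supercritical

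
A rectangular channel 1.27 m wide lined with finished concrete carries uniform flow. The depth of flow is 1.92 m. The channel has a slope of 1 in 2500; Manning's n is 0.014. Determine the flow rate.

Flow area A = b·y = 1.27 × 1.92 = 2.438 m². Wetted perimeter P = b + 2y = 1.27 + 2×1.92 = 5.11 m.
Hydraulic radius R = A/P = 2.438/5.11 = 0.4772 m.
Manning's equation: Q = (1/n) A R^(2/3) S^(1/2) = (1/0.014) × 2.438 × 0.4772^(2/3) × 0.0004^(1/2) = 2.13 m³/s.

Q = 2.13 m³/s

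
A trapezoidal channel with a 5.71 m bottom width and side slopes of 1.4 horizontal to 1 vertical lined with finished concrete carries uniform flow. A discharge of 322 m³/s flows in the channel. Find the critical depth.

y_c = 4.74 m

At critical depth, Q² T / (g A³) = 1, i.e. A³/T = Q²/g = 322²/9.81 = 10570.
Try y = 5.56 m: A³/T = 19850 — high.
Try y = 3.97 m: A³/T = 5320 — low.
Try y = 4.74 m: A³/T = 10560 — matches.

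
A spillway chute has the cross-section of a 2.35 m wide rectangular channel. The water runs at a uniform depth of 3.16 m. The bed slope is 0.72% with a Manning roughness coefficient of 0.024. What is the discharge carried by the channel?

Q = 23.7 m³/s

Flow area A = b·y = 2.35 × 3.16 = 7.426 m². Wetted perimeter P = b + 2y = 2.35 + 2×3.16 = 8.67 m.
Hydraulic radius R = A/P = 7.426/8.67 = 0.8565 m.
Manning's equation: Q = (1/n) A R^(2/3) S^(1/2) = (1/0.024) × 7.426 × 0.8565^(2/3) × 0.0072^(1/2) = 23.7 m³/s.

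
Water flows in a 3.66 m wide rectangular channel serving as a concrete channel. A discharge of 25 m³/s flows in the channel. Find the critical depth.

For a rectangular channel, critical depth y_c = (q²/g)^(1/3) where q = Q/b = 25/3.66 = 6.831 m²/s.
So y_c = (6.831²/9.81)^(1/3) = 1.68 m.

y_c = 1.68 m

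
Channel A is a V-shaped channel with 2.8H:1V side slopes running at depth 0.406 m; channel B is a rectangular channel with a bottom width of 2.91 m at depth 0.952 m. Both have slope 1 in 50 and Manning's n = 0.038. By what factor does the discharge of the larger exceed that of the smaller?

Channel A: For a triangular section with side slope z = 2.8: A = zy² = 2.8×0.406² = 0.4615 m²; P = 2y√(1+z²) = 2×0.406×2.973 = 2.414 m. Hydraulic radius R = A/P = 0.4615/2.414 = 0.1912 m. Q_A = (1/0.038)·0.4615·0.1912^(2/3)·√0.02 = 0.57 m³/s.
Channel B: Flow area A = b·y = 2.91 × 0.952 = 2.77 m². Wetted perimeter P = b + 2y = 2.91 + 2×0.952 = 4.814 m. Hydraulic radius R = A/P = 2.77/4.814 = 0.5755 m. Q_B = (1/0.038)·2.77·0.5755^(2/3)·√0.02 = 7.133 m³/s.
The larger discharge is 7.133 m³/s and the smaller is 0.57 m³/s; the ratio is 12.5.

12.5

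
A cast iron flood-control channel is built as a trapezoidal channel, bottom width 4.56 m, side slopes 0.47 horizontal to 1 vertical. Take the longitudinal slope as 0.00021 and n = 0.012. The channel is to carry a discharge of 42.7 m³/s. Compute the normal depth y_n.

Manning's equation rearranged: A R^(2/3) = nQ / (1·√S) = 0.012 × 42.7 / (√0.00021) = 35.36.
At y = 4.24 m: A R^(2/3) = 44.02 — over.
At y = 3.04 m: A R^(2/3) = 25.05 — short.
At y = 3.73 m: A R^(2/3) = 35.35 — close enough.

y_n = 3.73 m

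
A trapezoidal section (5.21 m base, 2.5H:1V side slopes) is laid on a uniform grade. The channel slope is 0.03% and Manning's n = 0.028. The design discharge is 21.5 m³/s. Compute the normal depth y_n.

y_n = 2.39 m

Manning's equation rearranged: A R^(2/3) = nQ / (1·√S) = 0.028 × 21.5 / (√0.0003) = 34.76.
Trying y = 1.91 m: A R^(2/3) = 21.9 — short.
Trying y = 2.83 m: A R^(2/3) = 49.52 — over.
Trying y = 2.39 m: A R^(2/3) = 34.69 — close enough.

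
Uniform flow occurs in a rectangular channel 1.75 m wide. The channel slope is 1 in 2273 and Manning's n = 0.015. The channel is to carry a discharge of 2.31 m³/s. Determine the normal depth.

Manning's equation rearranged: A R^(2/3) = nQ / (1·√S) = 0.015 × 2.31 / (√0.0004399) = 1.652.
Trying y = 0.971 m: A R^(2/3) = 1.013 — short.
Trying y = 1.65 m: A R^(2/3) = 1.989 — over.
Trying y = 1.42 m: A R^(2/3) = 1.651 — close enough.

y_n = 1.42 m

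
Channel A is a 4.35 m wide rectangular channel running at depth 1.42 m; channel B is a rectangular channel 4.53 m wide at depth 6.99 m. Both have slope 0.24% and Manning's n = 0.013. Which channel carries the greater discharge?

Channel A: Flow area A = b·y = 4.35 × 1.42 = 6.177 m². Wetted perimeter P = b + 2y = 4.35 + 2×1.42 = 7.19 m. Hydraulic radius R = A/P = 6.177/7.19 = 0.8591 m. Q_A = (1/0.013)·6.177·0.8591^(2/3)·√0.0024 = 21.04 m³/s.
Channel B: Flow area A = b·y = 4.53 × 6.99 = 31.66 m². Wetted perimeter P = b + 2y = 4.53 + 2×6.99 = 18.51 m. Hydraulic radius R = A/P = 31.66/18.51 = 1.711 m. Q_B = (1/0.013)·31.66·1.711^(2/3)·√0.0024 = 170.7 m³/s.
Q_A = 21.04 m³/s vs Q_B = 170.7 m³/s, so channel B carries more.

channel B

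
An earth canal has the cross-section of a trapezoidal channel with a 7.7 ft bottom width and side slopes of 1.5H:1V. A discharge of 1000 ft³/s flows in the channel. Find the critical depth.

At critical depth, Q² T / (g A³) = 1, i.e. A³/T = Q²/g = 1000²/32.2 = 31060.
Trying y = 4.92 ft: A³/T = 18180 — short.
Trying y = 6.27 ft: A³/T = 46530 — over.
Trying y = 5.65 ft: A³/T = 30960 — matches.

y_c = 5.65 ft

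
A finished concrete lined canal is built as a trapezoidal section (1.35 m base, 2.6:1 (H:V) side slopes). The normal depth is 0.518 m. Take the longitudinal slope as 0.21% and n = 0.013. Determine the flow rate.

Q = 2.35 m³/s

With bottom width b = 1.35 m and side slope z = 2.6: A = (b + zy)y = (1.35 + 2.6×0.518)×0.518 = 1.397 m²; P = b + 2y√(1+z²) = 1.35 + 2×0.518×2.786 = 4.236 m.
Hydraulic radius R = A/P = 1.397/4.236 = 0.3298 m.
Manning's equation: Q = (1/n) A R^(2/3) S^(1/2) = (1/0.013) × 1.397 × 0.3298^(2/3) × 0.0021^(1/2) = 2.35 m³/s.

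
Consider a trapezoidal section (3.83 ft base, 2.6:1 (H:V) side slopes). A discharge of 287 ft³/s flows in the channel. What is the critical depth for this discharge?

y_c = 3.11 ft

At critical depth, Q² T / (g A³) = 1, i.e. A³/T = Q²/g = 287²/32.2 = 2558.
Trying y = 2.63 ft: A³/T = 1262 — low.
Trying y = 3.76 ft: A³/T = 5726 — high.
Trying y = 3.11 ft: A³/T = 2544 — close enough.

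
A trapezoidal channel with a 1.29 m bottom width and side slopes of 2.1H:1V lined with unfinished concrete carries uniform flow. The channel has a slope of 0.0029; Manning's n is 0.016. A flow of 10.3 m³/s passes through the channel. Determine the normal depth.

y_n = 1.13 m

Manning's equation rearranged: A R^(2/3) = nQ / (1·√S) = 0.016 × 10.3 / (√0.0029) = 3.06.
Trying y = 1.44 m: A R^(2/3) = 5.253 — too large.
Trying y = 0.919 m: A R^(2/3) = 1.942 — too small.
Trying y = 1.13 m: A R^(2/3) = 3.049 — matches.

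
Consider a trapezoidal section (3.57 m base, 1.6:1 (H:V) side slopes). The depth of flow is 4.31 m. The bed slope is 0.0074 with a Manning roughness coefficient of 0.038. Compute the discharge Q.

With bottom width b = 3.57 m and side slope z = 1.6: A = (b + zy)y = (3.57 + 1.6×4.31)×4.31 = 45.11 m²; P = b + 2y√(1+z²) = 3.57 + 2×4.31×1.887 = 19.83 m.
Hydraulic radius R = A/P = 45.11/19.83 = 2.274 m.
Manning's equation: Q = (1/n) A R^(2/3) S^(1/2) = (1/0.038) × 45.11 × 2.274^(2/3) × 0.0074^(1/2) = 177 m³/s.

Q = 177 m³/s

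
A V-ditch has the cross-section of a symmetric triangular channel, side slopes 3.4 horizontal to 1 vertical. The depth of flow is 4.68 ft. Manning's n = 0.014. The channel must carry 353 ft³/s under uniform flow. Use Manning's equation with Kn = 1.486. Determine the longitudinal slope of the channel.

For a triangular section with side slope z = 3.4: A = zy² = 3.4×4.68² = 74.47 ft²; P = 2y√(1+z²) = 2×4.68×3.544 = 33.17 ft.
Hydraulic radius R = A/P = 74.47/33.17 = 2.245 ft.
From Manning's equation, S = [nQ / (1.486 A R^(2/3))]² = [0.014 × 353 / (1.486 × 74.47 × 2.245^(2/3))]² = 0.000679.

S = 0.000679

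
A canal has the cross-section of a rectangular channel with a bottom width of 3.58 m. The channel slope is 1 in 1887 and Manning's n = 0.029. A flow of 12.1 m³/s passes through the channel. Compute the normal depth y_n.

y_n = 3.75 m

Manning's equation rearranged: A R^(2/3) = nQ / (1·√S) = 0.029 × 12.1 / (√0.0005299) = 15.24.
Try y = 4.68 m: A R^(2/3) = 19.9 — over.
Try y = 3.75 m: A R^(2/3) = 15.26 — close enough.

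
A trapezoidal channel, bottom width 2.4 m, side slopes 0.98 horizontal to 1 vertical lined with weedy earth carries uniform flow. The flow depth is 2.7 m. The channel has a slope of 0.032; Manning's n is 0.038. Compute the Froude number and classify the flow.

supercritical

With bottom width b = 2.4 m and side slope z = 0.98: A = (b + zy)y = (2.4 + 0.98×2.7)×2.7 = 13.62 m²; P = b + 2y√(1+z²) = 2.4 + 2×2.7×1.4 = 9.961 m.
Hydraulic radius R = A/P = 13.62/9.961 = 1.368 m.
V = (1/n) R^(2/3) √S = (1/0.038) × 1.368^(2/3) × √0.032 = 5.801 m/s. Hydraulic depth D_h = A/T = 13.62/7.692 = 1.771 m.
Froude number Fr = V/√(g·D_h) = 5.801/√(9.81×1.771) = 1.39, which is greater than 1, so the flow is supercritical.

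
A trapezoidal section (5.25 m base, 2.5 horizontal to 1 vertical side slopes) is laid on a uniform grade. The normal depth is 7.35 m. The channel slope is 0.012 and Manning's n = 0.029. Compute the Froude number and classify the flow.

With bottom width b = 5.25 m and side slope z = 2.5: A = (b + zy)y = (5.25 + 2.5×7.35)×7.35 = 173.6 m²; P = b + 2y√(1+z²) = 5.25 + 2×7.35×2.693 = 44.83 m.
Hydraulic radius R = A/P = 173.6/44.83 = 3.873 m.
V = (1/n) R^(2/3) √S = (1/0.029) × 3.873^(2/3) × √0.012 = 9.316 m/s. Hydraulic depth D_h = A/T = 173.6/42 = 4.134 m.
Froude number Fr = V/√(g·D_h) = 9.316/√(9.81×4.134) = 1.46, which is greater than 1, so the flow is supercritical.

supercritical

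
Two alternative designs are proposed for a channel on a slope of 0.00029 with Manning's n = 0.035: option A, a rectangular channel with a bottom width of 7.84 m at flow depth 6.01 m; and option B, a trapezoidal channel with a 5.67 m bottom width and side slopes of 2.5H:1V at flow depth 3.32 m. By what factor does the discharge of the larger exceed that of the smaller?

1.15

Channel A: Flow area A = b·y = 7.84 × 6.01 = 47.12 m². Wetted perimeter P = b + 2y = 7.84 + 2×6.01 = 19.86 m. Hydraulic radius R = A/P = 47.12/19.86 = 2.373 m. Q_A = (1/0.035)·47.12·2.373^(2/3)·√0.00029 = 40.78 m³/s.
Channel B: With bottom width b = 5.67 m and side slope z = 2.5: A = (b + zy)y = (5.67 + 2.5×3.32)×3.32 = 46.38 m²; P = b + 2y√(1+z²) = 5.67 + 2×3.32×2.693 = 23.55 m. Hydraulic radius R = A/P = 46.38/23.55 = 1.97 m. Q_B = (1/0.035)·46.38·1.97^(2/3)·√0.00029 = 35.46 m³/s.
The larger discharge is 40.78 m³/s and the smaller is 35.46 m³/s; the ratio is 1.15.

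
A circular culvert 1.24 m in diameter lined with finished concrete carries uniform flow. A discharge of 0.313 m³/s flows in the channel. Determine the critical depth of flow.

y_c = 0.294 m

At critical depth, Q² T / (g A³) = 1, i.e. A³/T = Q²/g = 0.313²/9.81 = 0.009987.
At y = 0.253 m: A³/T = 0.005541 — too small.
At y = 0.339 m: A³/T = 0.01736 — too large.
At y = 0.294 m: A³/T = 0.009967 — matches.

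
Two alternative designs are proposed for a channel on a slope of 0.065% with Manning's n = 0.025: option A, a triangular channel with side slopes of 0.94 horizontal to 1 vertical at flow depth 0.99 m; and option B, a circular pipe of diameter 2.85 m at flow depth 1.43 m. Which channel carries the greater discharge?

Channel A: For a triangular section with side slope z = 0.94: A = zy² = 0.94×0.99² = 0.9213 m²; P = 2y√(1+z²) = 2×0.99×1.372 = 2.717 m. Hydraulic radius R = A/P = 0.9213/2.717 = 0.339 m. Q_A = (1/0.025)·0.9213·0.339^(2/3)·√0.00065 = 0.4568 m³/s.
Channel B: For a circular section of diameter D = 2.85 m at depth y = 1.43 m, the central angle is θ = 2 arccos(1 − 2y/D) = 3.149 rad. Then A = (D²/8)(θ − sin θ) = 3.204 m² and P = Dθ/2 = 4.487 m. Hydraulic radius R = A/P = 3.204/4.487 = 0.7141 m. Q_B = (1/0.025)·3.204·0.7141^(2/3)·√0.00065 = 2.61 m³/s.
Q_A = 0.4568 m³/s vs Q_B = 2.61 m³/s, so channel B carries more.

channel B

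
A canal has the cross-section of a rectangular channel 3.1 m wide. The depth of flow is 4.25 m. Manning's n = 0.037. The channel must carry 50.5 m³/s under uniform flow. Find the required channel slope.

S = 0.017

Flow area A = b·y = 3.1 × 4.25 = 13.18 m². Wetted perimeter P = b + 2y = 3.1 + 2×4.25 = 11.6 m.
Hydraulic radius R = A/P = 13.18/11.6 = 1.136 m.
From Manning's equation, S = [nQ / (1 A R^(2/3))]² = [0.037 × 50.5 / (1 × 13.18 × 1.136^(2/3))]² = 0.017.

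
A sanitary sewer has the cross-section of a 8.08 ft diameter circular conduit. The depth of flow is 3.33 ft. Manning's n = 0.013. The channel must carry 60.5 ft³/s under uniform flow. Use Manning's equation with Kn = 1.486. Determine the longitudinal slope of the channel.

S = 0.00033

For a circular section of diameter D = 8.08 ft at depth y = 3.33 ft, the central angle is θ = 2 arccos(1 − 2y/D) = 2.788 rad. Then A = (D²/8)(θ − sin θ) = 19.93 ft² and P = Dθ/2 = 11.26 ft.
Hydraulic radius R = A/P = 19.93/11.26 = 1.769 ft.
From Manning's equation, S = [nQ / (1.486 A R^(2/3))]² = [0.013 × 60.5 / (1.486 × 19.93 × 1.769^(2/3))]² = 0.00033.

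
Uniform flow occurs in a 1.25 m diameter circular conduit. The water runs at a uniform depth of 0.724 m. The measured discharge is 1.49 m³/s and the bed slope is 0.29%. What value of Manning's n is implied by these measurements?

n = 0.013

For a circular section of diameter D = 1.25 m at depth y = 0.724 m, the central angle is θ = 2 arccos(1 − 2y/D) = 3.46 rad. Then A = (D²/8)(θ − sin θ) = 0.7368 m² and P = Dθ/2 = 2.162 m.
Hydraulic radius R = A/P = 0.7368/2.162 = 0.3408 m.
Rearranging Manning's equation: n = (1/Q) A R^(2/3) S^(1/2) = (1/1.49) × 0.7368 × 0.3408^(2/3) × √0.0029 = 0.013.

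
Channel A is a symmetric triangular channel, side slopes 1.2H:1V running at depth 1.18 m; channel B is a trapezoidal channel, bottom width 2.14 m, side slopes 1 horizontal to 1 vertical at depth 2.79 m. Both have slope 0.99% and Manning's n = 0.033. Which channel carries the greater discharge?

channel B

Channel A: For a triangular section with side slope z = 1.2: A = zy² = 1.2×1.18² = 1.671 m²; P = 2y√(1+z²) = 2×1.18×1.562 = 3.686 m. Hydraulic radius R = A/P = 1.671/3.686 = 0.4533 m. Q_A = (1/0.033)·1.671·0.4533^(2/3)·√0.0099 = 2.973 m³/s.
Channel B: With bottom width b = 2.14 m and side slope z = 1: A = (b + zy)y = (2.14 + 1×2.79)×2.79 = 13.75 m²; P = b + 2y√(1+z²) = 2.14 + 2×2.79×1.414 = 10.03 m. Hydraulic radius R = A/P = 13.75/10.03 = 1.371 m. Q_B = (1/0.033)·13.75·1.371^(2/3)·√0.0099 = 51.19 m³/s.
Q_A = 2.973 m³/s vs Q_B = 51.19 m³/s, so channel B carries more.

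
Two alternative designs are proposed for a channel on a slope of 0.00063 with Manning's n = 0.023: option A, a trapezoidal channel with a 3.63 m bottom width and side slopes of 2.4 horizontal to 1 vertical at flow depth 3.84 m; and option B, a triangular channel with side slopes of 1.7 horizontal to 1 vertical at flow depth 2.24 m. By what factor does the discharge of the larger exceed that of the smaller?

9.68

Channel A: With bottom width b = 3.63 m and side slope z = 2.4: A = (b + zy)y = (3.63 + 2.4×3.84)×3.84 = 49.33 m²; P = b + 2y√(1+z²) = 3.63 + 2×3.84×2.6 = 23.6 m. Hydraulic radius R = A/P = 49.33/23.6 = 2.09 m. Q_A = (1/0.023)·49.33·2.09^(2/3)·√0.00063 = 88.01 m³/s.
Channel B: For a triangular section with side slope z = 1.7: A = zy² = 1.7×2.24² = 8.53 m²; P = 2y√(1+z²) = 2×2.24×1.972 = 8.836 m. Hydraulic radius R = A/P = 8.53/8.836 = 0.9654 m. Q_B = (1/0.023)·8.53·0.9654^(2/3)·√0.00063 = 9.092 m³/s.
The larger discharge is 88.01 m³/s and the smaller is 9.092 m³/s; the ratio is 9.68.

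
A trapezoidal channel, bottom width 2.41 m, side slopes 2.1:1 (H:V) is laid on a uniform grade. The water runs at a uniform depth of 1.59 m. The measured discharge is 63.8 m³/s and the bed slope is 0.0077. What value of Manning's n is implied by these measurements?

With bottom width b = 2.41 m and side slope z = 2.1: A = (b + zy)y = (2.41 + 2.1×1.59)×1.59 = 9.141 m²; P = b + 2y√(1+z²) = 2.41 + 2×1.59×2.326 = 9.806 m.
Hydraulic radius R = A/P = 9.141/9.806 = 0.9321 m.
Rearranging Manning's equation: n = (1/Q) A R^(2/3) S^(1/2) = (1/63.8) × 9.141 × 0.9321^(2/3) × √0.0077 = 0.012.

n = 0.012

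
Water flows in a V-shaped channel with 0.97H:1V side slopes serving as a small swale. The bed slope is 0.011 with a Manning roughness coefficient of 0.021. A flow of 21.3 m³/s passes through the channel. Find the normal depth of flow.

y_n = 2.27 m

Manning's equation rearranged: A R^(2/3) = nQ / (1·√S) = 0.021 × 21.3 / (√0.011) = 4.265.
Trying y = 2.8 m: A R^(2/3) = 7.476 — too large.
Trying y = 1.66 m: A R^(2/3) = 1.854 — too small.
Trying y = 2.27 m: A R^(2/3) = 4.272 — matches.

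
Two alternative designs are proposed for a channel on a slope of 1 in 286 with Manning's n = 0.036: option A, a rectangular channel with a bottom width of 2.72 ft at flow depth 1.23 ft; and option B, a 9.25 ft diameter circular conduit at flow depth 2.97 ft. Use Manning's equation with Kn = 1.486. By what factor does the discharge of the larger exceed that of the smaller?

10.5

Channel A: Flow area A = b·y = 2.72 × 1.23 = 3.346 ft². Wetted perimeter P = b + 2y = 2.72 + 2×1.23 = 5.18 ft. Hydraulic radius R = A/P = 3.346/5.18 = 0.6459 ft. Q_A = (1.486/0.036)·3.346·0.6459^(2/3)·√0.003497 = 6.102 ft³/s.
Channel B: For a circular section of diameter D = 9.25 ft at depth y = 2.97 ft, the central angle is θ = 2 arccos(1 − 2y/D) = 2.41 rad. Then A = (D²/8)(θ − sin θ) = 18.62 ft² and P = Dθ/2 = 11.14 ft. Hydraulic radius R = A/P = 18.62/11.14 = 1.671 ft. Q_B = (1.486/0.036)·18.62·1.671^(2/3)·√0.003497 = 64.02 ft³/s.
The larger discharge is 64.02 ft³/s and the smaller is 6.102 ft³/s; the ratio is 10.5.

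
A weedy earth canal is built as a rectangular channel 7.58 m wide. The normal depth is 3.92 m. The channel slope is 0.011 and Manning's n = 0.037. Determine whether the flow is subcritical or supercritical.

subcritical

Flow area A = b·y = 7.58 × 3.92 = 29.71 m². Wetted perimeter P = b + 2y = 7.58 + 2×3.92 = 15.42 m.
Hydraulic radius R = A/P = 29.71/15.42 = 1.927 m.
V = (1/n) R^(2/3) √S = (1/0.037) × 1.927^(2/3) × √0.011 = 4.389 m/s. Hydraulic depth D_h = A/T = 29.71/7.58 = 3.92 m.
Froude number Fr = V/√(g·D_h) = 4.389/√(9.81×3.92) = 0.708, which is less than 1, so the flow is subcritical.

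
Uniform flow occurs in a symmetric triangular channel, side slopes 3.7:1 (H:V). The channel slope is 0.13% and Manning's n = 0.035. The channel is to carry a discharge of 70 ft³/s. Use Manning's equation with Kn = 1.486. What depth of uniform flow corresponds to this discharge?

y_n = 3.08 ft

Manning's equation rearranged: A R^(2/3) = nQ / (1.486·√S) = 0.035 × 70 / (1.486 × √0.0013) = 45.73.
Trying y = 2.77 ft: A R^(2/3) = 34.46 — short.
Trying y = 3.08 ft: A R^(2/3) = 45.72 — ≈ 45.73.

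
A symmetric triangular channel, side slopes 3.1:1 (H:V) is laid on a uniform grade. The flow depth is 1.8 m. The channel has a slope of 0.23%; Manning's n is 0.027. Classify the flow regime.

subcritical

For a triangular section with side slope z = 3.1: A = zy² = 3.1×1.8² = 10.04 m²; P = 2y√(1+z²) = 2×1.8×3.257 = 11.73 m.
Hydraulic radius R = A/P = 10.04/11.73 = 0.8565 m.
V = (1/n) R^(2/3) √S = (1/0.027) × 0.8565^(2/3) × √0.0023 = 1.602 m/s. Hydraulic depth D_h = A/T = 10.04/11.16 = 0.9 m.
Froude number Fr = V/√(g·D_h) = 1.602/√(9.81×0.9) = 0.539, which is less than 1, so the flow is subcritical.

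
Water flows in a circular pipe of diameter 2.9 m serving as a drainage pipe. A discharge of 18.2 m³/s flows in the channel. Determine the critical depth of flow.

y_c = 1.88 m

At critical depth, Q² T / (g A³) = 1, i.e. A³/T = Q²/g = 18.2²/9.81 = 33.77.
Trying y = 2.07 m: A³/T = 48.96 — too large.
Trying y = 1.29 m: A³/T = 7.943 — too small.
Trying y = 1.88 m: A³/T = 33.59 — matches.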